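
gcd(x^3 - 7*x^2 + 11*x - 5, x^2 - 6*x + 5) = x^2 - 6*x + 5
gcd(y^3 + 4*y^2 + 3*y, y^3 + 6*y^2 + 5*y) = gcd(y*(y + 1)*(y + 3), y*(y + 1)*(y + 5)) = y^2 + y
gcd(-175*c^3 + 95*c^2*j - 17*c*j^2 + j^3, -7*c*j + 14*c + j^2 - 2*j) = 7*c - j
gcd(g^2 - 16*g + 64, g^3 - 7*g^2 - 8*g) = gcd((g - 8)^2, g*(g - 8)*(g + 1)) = g - 8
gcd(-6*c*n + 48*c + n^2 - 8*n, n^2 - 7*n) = 1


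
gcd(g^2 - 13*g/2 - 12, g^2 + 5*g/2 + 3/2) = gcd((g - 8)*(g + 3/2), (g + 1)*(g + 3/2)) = g + 3/2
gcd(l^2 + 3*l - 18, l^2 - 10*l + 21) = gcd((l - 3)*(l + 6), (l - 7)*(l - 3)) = l - 3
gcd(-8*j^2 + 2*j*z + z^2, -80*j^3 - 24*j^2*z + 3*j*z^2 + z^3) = 4*j + z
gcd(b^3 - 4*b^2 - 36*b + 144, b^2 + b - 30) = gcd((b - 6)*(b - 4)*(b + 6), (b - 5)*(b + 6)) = b + 6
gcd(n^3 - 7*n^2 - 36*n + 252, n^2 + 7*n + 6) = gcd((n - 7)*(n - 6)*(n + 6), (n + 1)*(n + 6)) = n + 6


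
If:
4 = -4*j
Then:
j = -1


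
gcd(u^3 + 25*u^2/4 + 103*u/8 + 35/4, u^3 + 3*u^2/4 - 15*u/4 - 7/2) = u + 7/4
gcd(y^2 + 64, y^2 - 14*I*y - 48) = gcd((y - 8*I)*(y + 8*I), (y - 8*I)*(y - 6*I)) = y - 8*I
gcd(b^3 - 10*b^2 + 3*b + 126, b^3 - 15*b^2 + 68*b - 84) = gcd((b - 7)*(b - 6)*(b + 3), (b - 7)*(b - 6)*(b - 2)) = b^2 - 13*b + 42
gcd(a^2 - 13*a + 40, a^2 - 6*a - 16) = a - 8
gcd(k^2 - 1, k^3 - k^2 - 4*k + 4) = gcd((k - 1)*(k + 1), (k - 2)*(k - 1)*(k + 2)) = k - 1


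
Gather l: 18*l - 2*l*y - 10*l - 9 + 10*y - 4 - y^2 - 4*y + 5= l*(8 - 2*y) - y^2 + 6*y - 8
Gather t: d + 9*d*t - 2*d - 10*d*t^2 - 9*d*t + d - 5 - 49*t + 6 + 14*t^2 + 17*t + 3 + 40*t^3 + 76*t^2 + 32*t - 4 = 40*t^3 + t^2*(90 - 10*d)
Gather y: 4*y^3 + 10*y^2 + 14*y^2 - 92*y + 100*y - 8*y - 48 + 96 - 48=4*y^3 + 24*y^2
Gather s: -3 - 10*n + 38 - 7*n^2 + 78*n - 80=-7*n^2 + 68*n - 45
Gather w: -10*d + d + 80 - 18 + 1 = 63 - 9*d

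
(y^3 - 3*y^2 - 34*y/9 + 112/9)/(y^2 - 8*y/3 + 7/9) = (3*y^2 - 2*y - 16)/(3*y - 1)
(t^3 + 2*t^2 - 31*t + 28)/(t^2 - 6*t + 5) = (t^2 + 3*t - 28)/(t - 5)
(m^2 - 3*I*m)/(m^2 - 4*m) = (m - 3*I)/(m - 4)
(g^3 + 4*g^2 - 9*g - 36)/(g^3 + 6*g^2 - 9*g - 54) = (g + 4)/(g + 6)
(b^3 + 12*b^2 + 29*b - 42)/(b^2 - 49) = (b^2 + 5*b - 6)/(b - 7)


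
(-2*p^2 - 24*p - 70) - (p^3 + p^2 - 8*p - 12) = -p^3 - 3*p^2 - 16*p - 58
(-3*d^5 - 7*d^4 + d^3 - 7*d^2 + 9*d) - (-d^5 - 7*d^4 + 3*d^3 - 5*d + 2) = -2*d^5 - 2*d^3 - 7*d^2 + 14*d - 2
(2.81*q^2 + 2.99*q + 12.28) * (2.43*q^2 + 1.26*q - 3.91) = 6.8283*q^4 + 10.8063*q^3 + 22.6207*q^2 + 3.7819*q - 48.0148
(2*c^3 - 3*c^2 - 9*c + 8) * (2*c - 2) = 4*c^4 - 10*c^3 - 12*c^2 + 34*c - 16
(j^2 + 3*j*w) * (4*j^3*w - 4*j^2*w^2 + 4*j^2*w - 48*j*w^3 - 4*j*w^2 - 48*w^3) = 4*j^5*w + 8*j^4*w^2 + 4*j^4*w - 60*j^3*w^3 + 8*j^3*w^2 - 144*j^2*w^4 - 60*j^2*w^3 - 144*j*w^4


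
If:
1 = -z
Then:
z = -1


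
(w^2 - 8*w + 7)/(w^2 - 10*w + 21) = (w - 1)/(w - 3)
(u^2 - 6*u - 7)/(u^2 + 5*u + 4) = (u - 7)/(u + 4)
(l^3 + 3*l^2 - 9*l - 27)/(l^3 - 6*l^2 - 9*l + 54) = (l + 3)/(l - 6)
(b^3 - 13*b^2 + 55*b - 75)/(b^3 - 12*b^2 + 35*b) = (b^2 - 8*b + 15)/(b*(b - 7))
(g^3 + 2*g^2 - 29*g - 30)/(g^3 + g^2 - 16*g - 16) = (g^2 + g - 30)/(g^2 - 16)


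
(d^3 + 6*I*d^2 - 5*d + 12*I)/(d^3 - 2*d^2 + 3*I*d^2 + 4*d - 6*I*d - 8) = (d + 3*I)/(d - 2)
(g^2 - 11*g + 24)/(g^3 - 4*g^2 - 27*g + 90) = (g - 8)/(g^2 - g - 30)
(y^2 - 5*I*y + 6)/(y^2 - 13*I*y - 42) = (y + I)/(y - 7*I)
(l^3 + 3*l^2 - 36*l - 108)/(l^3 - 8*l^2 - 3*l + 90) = (l + 6)/(l - 5)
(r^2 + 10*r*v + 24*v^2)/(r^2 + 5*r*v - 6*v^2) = (r + 4*v)/(r - v)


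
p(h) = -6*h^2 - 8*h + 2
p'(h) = -12*h - 8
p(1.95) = -36.42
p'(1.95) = -31.40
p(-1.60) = -0.56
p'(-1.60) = 11.20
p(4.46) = -153.03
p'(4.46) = -61.52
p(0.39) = -2.03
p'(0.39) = -12.68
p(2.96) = -74.25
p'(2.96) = -43.52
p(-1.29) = 2.34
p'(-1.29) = 7.48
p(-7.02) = -237.52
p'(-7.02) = 76.24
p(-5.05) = -110.62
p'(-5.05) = 52.60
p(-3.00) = -28.00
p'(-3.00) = 28.00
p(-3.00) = -28.00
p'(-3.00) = 28.00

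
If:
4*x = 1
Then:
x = 1/4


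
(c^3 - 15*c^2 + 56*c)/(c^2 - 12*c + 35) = c*(c - 8)/(c - 5)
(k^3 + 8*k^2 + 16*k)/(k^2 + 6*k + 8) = k*(k + 4)/(k + 2)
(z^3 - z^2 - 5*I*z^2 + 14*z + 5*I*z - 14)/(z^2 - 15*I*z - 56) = (z^2 + z*(-1 + 2*I) - 2*I)/(z - 8*I)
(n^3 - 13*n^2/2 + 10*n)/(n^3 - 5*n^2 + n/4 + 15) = 2*n/(2*n + 3)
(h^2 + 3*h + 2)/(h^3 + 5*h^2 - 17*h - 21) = (h + 2)/(h^2 + 4*h - 21)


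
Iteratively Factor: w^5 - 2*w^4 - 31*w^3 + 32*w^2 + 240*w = (w - 5)*(w^4 + 3*w^3 - 16*w^2 - 48*w) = w*(w - 5)*(w^3 + 3*w^2 - 16*w - 48) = w*(w - 5)*(w + 3)*(w^2 - 16) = w*(w - 5)*(w - 4)*(w + 3)*(w + 4)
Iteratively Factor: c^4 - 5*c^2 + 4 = (c + 1)*(c^3 - c^2 - 4*c + 4) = (c - 1)*(c + 1)*(c^2 - 4) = (c - 2)*(c - 1)*(c + 1)*(c + 2)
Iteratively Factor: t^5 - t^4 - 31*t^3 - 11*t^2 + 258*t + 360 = (t + 3)*(t^4 - 4*t^3 - 19*t^2 + 46*t + 120) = (t - 4)*(t + 3)*(t^3 - 19*t - 30) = (t - 5)*(t - 4)*(t + 3)*(t^2 + 5*t + 6) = (t - 5)*(t - 4)*(t + 3)^2*(t + 2)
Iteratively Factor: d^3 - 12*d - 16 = (d + 2)*(d^2 - 2*d - 8) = (d + 2)^2*(d - 4)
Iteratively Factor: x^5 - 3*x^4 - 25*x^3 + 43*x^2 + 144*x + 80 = (x - 5)*(x^4 + 2*x^3 - 15*x^2 - 32*x - 16) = (x - 5)*(x + 4)*(x^3 - 2*x^2 - 7*x - 4) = (x - 5)*(x - 4)*(x + 4)*(x^2 + 2*x + 1) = (x - 5)*(x - 4)*(x + 1)*(x + 4)*(x + 1)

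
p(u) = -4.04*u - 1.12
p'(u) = -4.04000000000000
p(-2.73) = 9.91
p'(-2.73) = -4.04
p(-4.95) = 18.88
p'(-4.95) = -4.04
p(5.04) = -21.48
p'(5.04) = -4.04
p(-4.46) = 16.90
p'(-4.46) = -4.04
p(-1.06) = 3.16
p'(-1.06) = -4.04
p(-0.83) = 2.23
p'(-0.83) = -4.04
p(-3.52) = 13.10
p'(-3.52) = -4.04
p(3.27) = -14.33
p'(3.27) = -4.04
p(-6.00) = 23.12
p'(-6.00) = -4.04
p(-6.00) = 23.12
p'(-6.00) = -4.04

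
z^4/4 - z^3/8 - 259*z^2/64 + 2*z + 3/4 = (z/4 + 1)*(z - 4)*(z - 3/4)*(z + 1/4)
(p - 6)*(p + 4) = p^2 - 2*p - 24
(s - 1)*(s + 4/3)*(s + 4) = s^3 + 13*s^2/3 - 16/3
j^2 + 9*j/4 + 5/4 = (j + 1)*(j + 5/4)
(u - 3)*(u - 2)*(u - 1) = u^3 - 6*u^2 + 11*u - 6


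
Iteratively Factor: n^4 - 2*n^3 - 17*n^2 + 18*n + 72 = (n - 3)*(n^3 + n^2 - 14*n - 24) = (n - 4)*(n - 3)*(n^2 + 5*n + 6) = (n - 4)*(n - 3)*(n + 2)*(n + 3)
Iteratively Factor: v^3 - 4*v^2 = (v - 4)*(v^2) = v*(v - 4)*(v)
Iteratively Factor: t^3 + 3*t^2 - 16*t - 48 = (t + 4)*(t^2 - t - 12) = (t - 4)*(t + 4)*(t + 3)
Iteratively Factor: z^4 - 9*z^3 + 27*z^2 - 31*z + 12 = (z - 4)*(z^3 - 5*z^2 + 7*z - 3) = (z - 4)*(z - 1)*(z^2 - 4*z + 3) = (z - 4)*(z - 3)*(z - 1)*(z - 1)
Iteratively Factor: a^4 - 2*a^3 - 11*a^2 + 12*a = (a - 1)*(a^3 - a^2 - 12*a) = (a - 1)*(a + 3)*(a^2 - 4*a) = a*(a - 1)*(a + 3)*(a - 4)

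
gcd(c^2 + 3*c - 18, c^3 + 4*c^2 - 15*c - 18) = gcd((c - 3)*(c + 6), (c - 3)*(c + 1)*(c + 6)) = c^2 + 3*c - 18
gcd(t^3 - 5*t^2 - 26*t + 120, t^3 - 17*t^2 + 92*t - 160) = t - 4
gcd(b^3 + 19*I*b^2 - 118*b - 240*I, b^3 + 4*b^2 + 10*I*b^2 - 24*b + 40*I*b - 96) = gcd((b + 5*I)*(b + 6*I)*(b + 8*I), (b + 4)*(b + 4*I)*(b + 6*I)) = b + 6*I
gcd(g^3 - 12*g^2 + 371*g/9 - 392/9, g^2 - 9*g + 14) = g - 7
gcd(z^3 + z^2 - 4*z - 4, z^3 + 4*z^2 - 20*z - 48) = z + 2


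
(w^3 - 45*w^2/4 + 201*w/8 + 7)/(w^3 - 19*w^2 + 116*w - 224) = (8*w^2 - 26*w - 7)/(8*(w^2 - 11*w + 28))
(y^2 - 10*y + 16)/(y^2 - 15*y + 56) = (y - 2)/(y - 7)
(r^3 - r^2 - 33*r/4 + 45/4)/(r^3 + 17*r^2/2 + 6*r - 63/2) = (r - 5/2)/(r + 7)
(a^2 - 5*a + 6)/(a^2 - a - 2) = (a - 3)/(a + 1)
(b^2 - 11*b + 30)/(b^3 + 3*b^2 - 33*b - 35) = (b - 6)/(b^2 + 8*b + 7)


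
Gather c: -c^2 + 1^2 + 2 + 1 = 4 - c^2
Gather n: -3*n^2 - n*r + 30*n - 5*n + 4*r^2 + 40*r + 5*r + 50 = -3*n^2 + n*(25 - r) + 4*r^2 + 45*r + 50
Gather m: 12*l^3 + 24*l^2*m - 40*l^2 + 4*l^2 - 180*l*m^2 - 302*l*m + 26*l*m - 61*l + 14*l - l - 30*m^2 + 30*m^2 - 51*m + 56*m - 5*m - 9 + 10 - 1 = 12*l^3 - 36*l^2 - 180*l*m^2 - 48*l + m*(24*l^2 - 276*l)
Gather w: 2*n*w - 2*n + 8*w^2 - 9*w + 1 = -2*n + 8*w^2 + w*(2*n - 9) + 1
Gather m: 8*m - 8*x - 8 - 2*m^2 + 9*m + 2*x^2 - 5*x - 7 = -2*m^2 + 17*m + 2*x^2 - 13*x - 15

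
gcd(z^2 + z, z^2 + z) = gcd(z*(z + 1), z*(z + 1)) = z^2 + z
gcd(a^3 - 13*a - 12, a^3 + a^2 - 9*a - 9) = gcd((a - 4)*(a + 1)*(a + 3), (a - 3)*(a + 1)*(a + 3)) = a^2 + 4*a + 3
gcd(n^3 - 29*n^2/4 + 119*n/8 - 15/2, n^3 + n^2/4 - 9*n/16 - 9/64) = n - 3/4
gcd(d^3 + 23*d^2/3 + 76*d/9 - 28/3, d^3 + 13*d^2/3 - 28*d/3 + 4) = d^2 + 16*d/3 - 4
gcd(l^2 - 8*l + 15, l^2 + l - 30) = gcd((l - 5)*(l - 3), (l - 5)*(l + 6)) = l - 5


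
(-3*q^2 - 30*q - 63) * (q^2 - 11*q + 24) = -3*q^4 + 3*q^3 + 195*q^2 - 27*q - 1512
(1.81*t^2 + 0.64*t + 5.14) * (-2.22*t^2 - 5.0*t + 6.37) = -4.0182*t^4 - 10.4708*t^3 - 3.0811*t^2 - 21.6232*t + 32.7418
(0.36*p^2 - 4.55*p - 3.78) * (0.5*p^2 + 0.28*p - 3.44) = 0.18*p^4 - 2.1742*p^3 - 4.4024*p^2 + 14.5936*p + 13.0032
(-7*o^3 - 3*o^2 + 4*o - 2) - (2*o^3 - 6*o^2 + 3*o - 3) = -9*o^3 + 3*o^2 + o + 1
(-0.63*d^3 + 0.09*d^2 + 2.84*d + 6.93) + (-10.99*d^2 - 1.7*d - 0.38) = -0.63*d^3 - 10.9*d^2 + 1.14*d + 6.55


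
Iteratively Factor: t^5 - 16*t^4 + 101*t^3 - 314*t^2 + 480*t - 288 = (t - 4)*(t^4 - 12*t^3 + 53*t^2 - 102*t + 72) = (t - 4)*(t - 2)*(t^3 - 10*t^2 + 33*t - 36) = (t - 4)*(t - 3)*(t - 2)*(t^2 - 7*t + 12) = (t - 4)^2*(t - 3)*(t - 2)*(t - 3)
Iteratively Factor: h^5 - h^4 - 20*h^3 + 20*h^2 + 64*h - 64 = (h - 4)*(h^4 + 3*h^3 - 8*h^2 - 12*h + 16) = (h - 4)*(h - 1)*(h^3 + 4*h^2 - 4*h - 16) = (h - 4)*(h - 1)*(h + 4)*(h^2 - 4) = (h - 4)*(h - 2)*(h - 1)*(h + 4)*(h + 2)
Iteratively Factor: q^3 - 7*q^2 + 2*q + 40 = (q - 4)*(q^2 - 3*q - 10) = (q - 4)*(q + 2)*(q - 5)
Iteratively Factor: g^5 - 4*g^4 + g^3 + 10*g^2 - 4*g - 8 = (g - 2)*(g^4 - 2*g^3 - 3*g^2 + 4*g + 4) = (g - 2)^2*(g^3 - 3*g - 2) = (g - 2)^2*(g + 1)*(g^2 - g - 2) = (g - 2)^2*(g + 1)^2*(g - 2)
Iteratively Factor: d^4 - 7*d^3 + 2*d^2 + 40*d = (d)*(d^3 - 7*d^2 + 2*d + 40) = d*(d - 5)*(d^2 - 2*d - 8) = d*(d - 5)*(d - 4)*(d + 2)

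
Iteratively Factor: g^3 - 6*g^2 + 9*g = (g)*(g^2 - 6*g + 9) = g*(g - 3)*(g - 3)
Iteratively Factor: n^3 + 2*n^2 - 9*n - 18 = (n + 2)*(n^2 - 9) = (n - 3)*(n + 2)*(n + 3)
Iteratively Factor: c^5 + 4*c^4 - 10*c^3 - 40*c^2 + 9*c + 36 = (c + 3)*(c^4 + c^3 - 13*c^2 - c + 12) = (c - 1)*(c + 3)*(c^3 + 2*c^2 - 11*c - 12) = (c - 1)*(c + 1)*(c + 3)*(c^2 + c - 12) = (c - 3)*(c - 1)*(c + 1)*(c + 3)*(c + 4)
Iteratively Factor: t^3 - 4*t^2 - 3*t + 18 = (t - 3)*(t^2 - t - 6) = (t - 3)^2*(t + 2)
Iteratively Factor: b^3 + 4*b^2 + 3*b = (b)*(b^2 + 4*b + 3) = b*(b + 3)*(b + 1)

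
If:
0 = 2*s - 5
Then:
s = 5/2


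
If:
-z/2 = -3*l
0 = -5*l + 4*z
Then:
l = 0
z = 0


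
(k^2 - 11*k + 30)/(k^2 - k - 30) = (k - 5)/(k + 5)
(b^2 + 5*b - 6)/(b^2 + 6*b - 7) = (b + 6)/(b + 7)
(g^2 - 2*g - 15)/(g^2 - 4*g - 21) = (g - 5)/(g - 7)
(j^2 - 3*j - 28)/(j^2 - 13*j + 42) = (j + 4)/(j - 6)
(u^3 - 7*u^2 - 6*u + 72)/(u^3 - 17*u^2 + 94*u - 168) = (u + 3)/(u - 7)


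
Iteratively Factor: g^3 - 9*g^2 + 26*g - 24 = (g - 4)*(g^2 - 5*g + 6) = (g - 4)*(g - 3)*(g - 2)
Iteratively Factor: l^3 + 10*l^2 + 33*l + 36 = (l + 4)*(l^2 + 6*l + 9) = (l + 3)*(l + 4)*(l + 3)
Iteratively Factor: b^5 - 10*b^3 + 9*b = (b + 1)*(b^4 - b^3 - 9*b^2 + 9*b) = (b - 3)*(b + 1)*(b^3 + 2*b^2 - 3*b) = (b - 3)*(b - 1)*(b + 1)*(b^2 + 3*b) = b*(b - 3)*(b - 1)*(b + 1)*(b + 3)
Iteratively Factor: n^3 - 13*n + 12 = (n - 1)*(n^2 + n - 12) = (n - 3)*(n - 1)*(n + 4)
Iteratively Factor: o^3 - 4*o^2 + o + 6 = (o - 3)*(o^2 - o - 2) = (o - 3)*(o + 1)*(o - 2)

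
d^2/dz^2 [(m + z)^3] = 6*m + 6*z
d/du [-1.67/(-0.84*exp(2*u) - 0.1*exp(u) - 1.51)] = (-2.8056*exp(u) - 0.167)*exp(u)/(0.84*exp(2*u) + 0.1*exp(u) + 1.51)^2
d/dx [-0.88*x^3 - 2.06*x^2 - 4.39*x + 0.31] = -2.64*x^2 - 4.12*x - 4.39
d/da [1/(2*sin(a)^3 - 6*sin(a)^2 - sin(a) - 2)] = (-6*sin(a)^2 + 12*sin(a) + 1)*cos(a)/(-2*sin(a)^3 + 6*sin(a)^2 + sin(a) + 2)^2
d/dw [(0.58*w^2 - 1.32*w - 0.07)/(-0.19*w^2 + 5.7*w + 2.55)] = (3.0552*w^2 + 2.9314*w - 2.967)/(0.0361*w^4 - 2.166*w^3 + 31.521*w^2 + 29.07*w + 6.5025)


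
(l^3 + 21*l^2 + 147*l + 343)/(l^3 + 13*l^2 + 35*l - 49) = (l + 7)/(l - 1)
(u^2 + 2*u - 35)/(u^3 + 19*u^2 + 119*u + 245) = (u - 5)/(u^2 + 12*u + 35)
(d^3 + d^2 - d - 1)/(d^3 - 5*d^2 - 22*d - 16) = (d^2 - 1)/(d^2 - 6*d - 16)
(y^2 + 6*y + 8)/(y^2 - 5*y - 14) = (y + 4)/(y - 7)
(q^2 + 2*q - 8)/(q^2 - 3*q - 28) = (q - 2)/(q - 7)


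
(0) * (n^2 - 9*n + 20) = 0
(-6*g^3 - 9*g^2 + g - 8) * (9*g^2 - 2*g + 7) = -54*g^5 - 69*g^4 - 15*g^3 - 137*g^2 + 23*g - 56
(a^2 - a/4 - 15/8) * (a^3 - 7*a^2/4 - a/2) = a^5 - 2*a^4 - 31*a^3/16 + 109*a^2/32 + 15*a/16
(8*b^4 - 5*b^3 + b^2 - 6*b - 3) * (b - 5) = 8*b^5 - 45*b^4 + 26*b^3 - 11*b^2 + 27*b + 15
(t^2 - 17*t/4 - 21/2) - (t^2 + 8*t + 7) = -49*t/4 - 35/2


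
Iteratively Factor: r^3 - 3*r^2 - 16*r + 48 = (r + 4)*(r^2 - 7*r + 12) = (r - 3)*(r + 4)*(r - 4)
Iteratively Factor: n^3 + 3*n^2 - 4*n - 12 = (n - 2)*(n^2 + 5*n + 6) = (n - 2)*(n + 3)*(n + 2)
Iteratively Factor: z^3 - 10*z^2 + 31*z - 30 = (z - 5)*(z^2 - 5*z + 6) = (z - 5)*(z - 3)*(z - 2)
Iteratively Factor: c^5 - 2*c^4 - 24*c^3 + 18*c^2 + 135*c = (c - 5)*(c^4 + 3*c^3 - 9*c^2 - 27*c) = (c - 5)*(c + 3)*(c^3 - 9*c) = c*(c - 5)*(c + 3)*(c^2 - 9) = c*(c - 5)*(c - 3)*(c + 3)*(c + 3)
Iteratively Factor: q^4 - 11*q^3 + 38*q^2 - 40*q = (q - 5)*(q^3 - 6*q^2 + 8*q) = (q - 5)*(q - 4)*(q^2 - 2*q) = q*(q - 5)*(q - 4)*(q - 2)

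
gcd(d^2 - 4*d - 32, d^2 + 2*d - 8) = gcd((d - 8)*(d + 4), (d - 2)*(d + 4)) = d + 4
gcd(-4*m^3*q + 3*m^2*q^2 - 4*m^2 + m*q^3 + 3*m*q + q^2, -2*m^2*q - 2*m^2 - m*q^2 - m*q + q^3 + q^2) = 1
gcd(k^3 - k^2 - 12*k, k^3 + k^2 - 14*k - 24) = k^2 - k - 12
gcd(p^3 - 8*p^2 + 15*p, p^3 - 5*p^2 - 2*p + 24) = p - 3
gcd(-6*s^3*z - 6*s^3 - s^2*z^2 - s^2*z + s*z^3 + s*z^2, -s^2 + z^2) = 1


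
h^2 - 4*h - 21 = (h - 7)*(h + 3)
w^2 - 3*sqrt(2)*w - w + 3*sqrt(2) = (w - 1)*(w - 3*sqrt(2))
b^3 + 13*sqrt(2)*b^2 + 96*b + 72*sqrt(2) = (b + sqrt(2))*(b + 6*sqrt(2))^2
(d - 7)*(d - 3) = d^2 - 10*d + 21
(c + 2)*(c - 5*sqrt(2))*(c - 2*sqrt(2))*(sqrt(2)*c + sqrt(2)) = sqrt(2)*c^4 - 14*c^3 + 3*sqrt(2)*c^3 - 42*c^2 + 22*sqrt(2)*c^2 - 28*c + 60*sqrt(2)*c + 40*sqrt(2)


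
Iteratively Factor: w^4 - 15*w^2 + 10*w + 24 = (w + 4)*(w^3 - 4*w^2 + w + 6) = (w + 1)*(w + 4)*(w^2 - 5*w + 6) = (w - 2)*(w + 1)*(w + 4)*(w - 3)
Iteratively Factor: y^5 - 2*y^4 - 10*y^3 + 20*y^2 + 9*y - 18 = (y - 2)*(y^4 - 10*y^2 + 9) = (y - 2)*(y - 1)*(y^3 + y^2 - 9*y - 9) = (y - 2)*(y - 1)*(y + 3)*(y^2 - 2*y - 3) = (y - 2)*(y - 1)*(y + 1)*(y + 3)*(y - 3)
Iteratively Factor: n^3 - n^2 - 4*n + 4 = (n + 2)*(n^2 - 3*n + 2) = (n - 1)*(n + 2)*(n - 2)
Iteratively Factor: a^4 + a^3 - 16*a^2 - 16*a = (a - 4)*(a^3 + 5*a^2 + 4*a) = (a - 4)*(a + 1)*(a^2 + 4*a) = a*(a - 4)*(a + 1)*(a + 4)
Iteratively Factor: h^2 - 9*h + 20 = (h - 4)*(h - 5)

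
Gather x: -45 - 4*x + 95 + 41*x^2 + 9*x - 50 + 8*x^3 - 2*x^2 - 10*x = 8*x^3 + 39*x^2 - 5*x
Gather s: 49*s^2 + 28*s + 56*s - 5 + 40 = 49*s^2 + 84*s + 35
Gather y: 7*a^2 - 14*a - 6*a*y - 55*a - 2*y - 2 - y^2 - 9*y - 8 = 7*a^2 - 69*a - y^2 + y*(-6*a - 11) - 10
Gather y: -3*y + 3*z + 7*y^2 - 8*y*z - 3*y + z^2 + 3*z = 7*y^2 + y*(-8*z - 6) + z^2 + 6*z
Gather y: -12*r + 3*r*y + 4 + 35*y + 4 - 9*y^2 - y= -12*r - 9*y^2 + y*(3*r + 34) + 8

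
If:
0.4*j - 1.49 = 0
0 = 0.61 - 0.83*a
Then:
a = 0.73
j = 3.72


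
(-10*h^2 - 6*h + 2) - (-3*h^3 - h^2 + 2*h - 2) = 3*h^3 - 9*h^2 - 8*h + 4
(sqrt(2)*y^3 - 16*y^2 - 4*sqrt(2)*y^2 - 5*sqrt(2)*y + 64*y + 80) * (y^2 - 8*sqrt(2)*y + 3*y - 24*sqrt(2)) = sqrt(2)*y^5 - 32*y^4 - sqrt(2)*y^4 + 32*y^3 + 111*sqrt(2)*y^3 - 143*sqrt(2)*y^2 + 544*y^2 - 2176*sqrt(2)*y + 480*y - 1920*sqrt(2)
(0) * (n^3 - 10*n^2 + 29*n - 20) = 0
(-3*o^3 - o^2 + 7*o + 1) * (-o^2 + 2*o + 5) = 3*o^5 - 5*o^4 - 24*o^3 + 8*o^2 + 37*o + 5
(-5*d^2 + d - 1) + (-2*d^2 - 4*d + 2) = -7*d^2 - 3*d + 1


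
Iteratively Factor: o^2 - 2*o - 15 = (o - 5)*(o + 3)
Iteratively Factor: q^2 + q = (q + 1)*(q)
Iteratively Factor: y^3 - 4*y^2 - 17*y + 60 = (y - 5)*(y^2 + y - 12) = (y - 5)*(y + 4)*(y - 3)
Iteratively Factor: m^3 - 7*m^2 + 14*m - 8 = (m - 2)*(m^2 - 5*m + 4) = (m - 2)*(m - 1)*(m - 4)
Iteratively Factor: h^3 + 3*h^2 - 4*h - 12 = (h + 3)*(h^2 - 4) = (h - 2)*(h + 3)*(h + 2)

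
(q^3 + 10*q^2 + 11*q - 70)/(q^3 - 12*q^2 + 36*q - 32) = (q^2 + 12*q + 35)/(q^2 - 10*q + 16)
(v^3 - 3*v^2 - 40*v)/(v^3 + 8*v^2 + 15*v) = (v - 8)/(v + 3)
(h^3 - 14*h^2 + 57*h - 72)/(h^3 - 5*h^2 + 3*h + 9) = (h - 8)/(h + 1)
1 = 1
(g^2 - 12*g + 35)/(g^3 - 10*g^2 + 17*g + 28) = (g - 5)/(g^2 - 3*g - 4)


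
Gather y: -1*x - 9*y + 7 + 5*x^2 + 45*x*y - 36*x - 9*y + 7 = 5*x^2 - 37*x + y*(45*x - 18) + 14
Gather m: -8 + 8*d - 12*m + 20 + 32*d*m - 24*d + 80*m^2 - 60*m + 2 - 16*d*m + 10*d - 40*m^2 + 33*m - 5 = -6*d + 40*m^2 + m*(16*d - 39) + 9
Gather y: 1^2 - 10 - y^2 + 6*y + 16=-y^2 + 6*y + 7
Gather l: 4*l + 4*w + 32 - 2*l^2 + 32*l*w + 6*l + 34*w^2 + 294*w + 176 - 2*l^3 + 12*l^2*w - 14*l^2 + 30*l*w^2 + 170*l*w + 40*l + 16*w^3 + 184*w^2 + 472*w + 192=-2*l^3 + l^2*(12*w - 16) + l*(30*w^2 + 202*w + 50) + 16*w^3 + 218*w^2 + 770*w + 400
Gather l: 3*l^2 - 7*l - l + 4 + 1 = 3*l^2 - 8*l + 5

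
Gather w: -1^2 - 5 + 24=18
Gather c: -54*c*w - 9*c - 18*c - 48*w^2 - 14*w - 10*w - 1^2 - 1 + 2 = c*(-54*w - 27) - 48*w^2 - 24*w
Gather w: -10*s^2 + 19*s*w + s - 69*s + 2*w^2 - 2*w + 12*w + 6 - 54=-10*s^2 - 68*s + 2*w^2 + w*(19*s + 10) - 48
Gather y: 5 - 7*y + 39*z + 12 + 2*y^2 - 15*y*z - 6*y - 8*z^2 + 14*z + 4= 2*y^2 + y*(-15*z - 13) - 8*z^2 + 53*z + 21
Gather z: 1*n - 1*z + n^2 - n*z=n^2 + n + z*(-n - 1)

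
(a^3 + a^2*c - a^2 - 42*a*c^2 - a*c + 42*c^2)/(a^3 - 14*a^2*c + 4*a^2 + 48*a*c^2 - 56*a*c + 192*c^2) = (a^2 + 7*a*c - a - 7*c)/(a^2 - 8*a*c + 4*a - 32*c)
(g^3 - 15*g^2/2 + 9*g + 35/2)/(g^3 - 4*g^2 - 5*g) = (g - 7/2)/g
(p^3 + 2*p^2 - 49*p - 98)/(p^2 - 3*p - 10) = (p^2 - 49)/(p - 5)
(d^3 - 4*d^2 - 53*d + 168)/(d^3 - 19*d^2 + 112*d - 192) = (d + 7)/(d - 8)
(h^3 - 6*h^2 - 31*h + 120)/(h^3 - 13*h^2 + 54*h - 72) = (h^2 - 3*h - 40)/(h^2 - 10*h + 24)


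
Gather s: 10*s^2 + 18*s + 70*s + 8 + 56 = 10*s^2 + 88*s + 64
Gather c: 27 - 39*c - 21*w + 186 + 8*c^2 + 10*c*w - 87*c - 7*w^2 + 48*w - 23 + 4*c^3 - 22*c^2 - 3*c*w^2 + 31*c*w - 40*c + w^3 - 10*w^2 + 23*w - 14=4*c^3 - 14*c^2 + c*(-3*w^2 + 41*w - 166) + w^3 - 17*w^2 + 50*w + 176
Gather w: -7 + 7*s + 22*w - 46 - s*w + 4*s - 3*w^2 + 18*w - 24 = 11*s - 3*w^2 + w*(40 - s) - 77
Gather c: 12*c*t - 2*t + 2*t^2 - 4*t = 12*c*t + 2*t^2 - 6*t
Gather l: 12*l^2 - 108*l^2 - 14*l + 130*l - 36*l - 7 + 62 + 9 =-96*l^2 + 80*l + 64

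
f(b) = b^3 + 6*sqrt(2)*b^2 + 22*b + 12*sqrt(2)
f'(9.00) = 417.74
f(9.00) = 1631.28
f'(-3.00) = -1.91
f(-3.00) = 0.34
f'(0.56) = 32.44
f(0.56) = 32.13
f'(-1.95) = 0.31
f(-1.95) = -1.08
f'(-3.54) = -0.48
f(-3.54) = 1.06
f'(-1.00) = 8.03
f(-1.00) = 2.46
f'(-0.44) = 15.11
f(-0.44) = 8.85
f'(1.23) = 47.41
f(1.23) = 58.73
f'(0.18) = 25.15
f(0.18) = 21.21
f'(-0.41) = 15.55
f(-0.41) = 9.31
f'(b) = 3*b^2 + 12*sqrt(2)*b + 22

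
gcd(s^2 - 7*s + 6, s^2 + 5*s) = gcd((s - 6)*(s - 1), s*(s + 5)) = 1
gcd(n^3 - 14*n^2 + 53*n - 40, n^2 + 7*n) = 1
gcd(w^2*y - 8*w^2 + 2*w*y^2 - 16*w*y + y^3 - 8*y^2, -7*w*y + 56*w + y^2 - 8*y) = y - 8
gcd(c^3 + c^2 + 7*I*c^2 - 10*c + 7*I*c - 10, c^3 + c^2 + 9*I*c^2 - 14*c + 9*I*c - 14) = c^2 + c*(1 + 2*I) + 2*I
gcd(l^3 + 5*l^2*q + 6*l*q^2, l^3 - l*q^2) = l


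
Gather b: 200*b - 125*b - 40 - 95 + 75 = 75*b - 60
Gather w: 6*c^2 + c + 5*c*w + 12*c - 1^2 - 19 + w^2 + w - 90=6*c^2 + 13*c + w^2 + w*(5*c + 1) - 110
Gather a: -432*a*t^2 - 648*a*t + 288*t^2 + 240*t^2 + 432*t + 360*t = a*(-432*t^2 - 648*t) + 528*t^2 + 792*t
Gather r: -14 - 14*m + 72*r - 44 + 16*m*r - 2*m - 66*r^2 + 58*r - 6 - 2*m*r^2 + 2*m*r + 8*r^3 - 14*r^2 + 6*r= -16*m + 8*r^3 + r^2*(-2*m - 80) + r*(18*m + 136) - 64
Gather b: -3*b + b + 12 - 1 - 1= 10 - 2*b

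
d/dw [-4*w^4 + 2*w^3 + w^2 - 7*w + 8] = -16*w^3 + 6*w^2 + 2*w - 7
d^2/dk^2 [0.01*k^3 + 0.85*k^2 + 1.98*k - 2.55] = 0.06*k + 1.7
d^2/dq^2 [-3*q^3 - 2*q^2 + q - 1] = -18*q - 4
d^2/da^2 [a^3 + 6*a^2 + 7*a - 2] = 6*a + 12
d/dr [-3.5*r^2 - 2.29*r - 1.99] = -7.0*r - 2.29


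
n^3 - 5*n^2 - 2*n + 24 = (n - 4)*(n - 3)*(n + 2)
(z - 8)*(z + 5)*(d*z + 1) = d*z^3 - 3*d*z^2 - 40*d*z + z^2 - 3*z - 40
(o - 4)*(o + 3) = o^2 - o - 12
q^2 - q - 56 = (q - 8)*(q + 7)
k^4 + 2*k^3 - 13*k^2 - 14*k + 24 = (k - 3)*(k - 1)*(k + 2)*(k + 4)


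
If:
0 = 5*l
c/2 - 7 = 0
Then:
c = 14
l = 0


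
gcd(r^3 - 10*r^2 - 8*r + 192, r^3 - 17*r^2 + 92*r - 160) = r - 8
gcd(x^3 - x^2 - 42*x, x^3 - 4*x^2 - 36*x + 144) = x + 6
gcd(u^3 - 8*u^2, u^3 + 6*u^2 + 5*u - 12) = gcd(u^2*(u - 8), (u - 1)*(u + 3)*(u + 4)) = 1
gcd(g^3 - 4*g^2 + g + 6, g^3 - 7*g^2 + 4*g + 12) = g^2 - g - 2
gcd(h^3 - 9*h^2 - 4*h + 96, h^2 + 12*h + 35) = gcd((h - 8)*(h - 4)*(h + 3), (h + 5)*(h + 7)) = 1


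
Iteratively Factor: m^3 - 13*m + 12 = (m - 1)*(m^2 + m - 12) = (m - 3)*(m - 1)*(m + 4)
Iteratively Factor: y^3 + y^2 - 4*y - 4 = (y + 2)*(y^2 - y - 2) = (y + 1)*(y + 2)*(y - 2)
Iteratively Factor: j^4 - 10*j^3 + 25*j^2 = (j - 5)*(j^3 - 5*j^2) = (j - 5)^2*(j^2) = j*(j - 5)^2*(j)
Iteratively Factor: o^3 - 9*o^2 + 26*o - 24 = (o - 3)*(o^2 - 6*o + 8) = (o - 3)*(o - 2)*(o - 4)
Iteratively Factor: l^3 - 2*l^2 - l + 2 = (l - 1)*(l^2 - l - 2) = (l - 1)*(l + 1)*(l - 2)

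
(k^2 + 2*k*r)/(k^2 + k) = (k + 2*r)/(k + 1)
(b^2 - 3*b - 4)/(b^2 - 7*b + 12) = (b + 1)/(b - 3)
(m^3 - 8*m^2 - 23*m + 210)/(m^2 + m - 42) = (m^2 - 2*m - 35)/(m + 7)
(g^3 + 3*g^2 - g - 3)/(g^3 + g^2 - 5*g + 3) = (g + 1)/(g - 1)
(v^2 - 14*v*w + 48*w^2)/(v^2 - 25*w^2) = (v^2 - 14*v*w + 48*w^2)/(v^2 - 25*w^2)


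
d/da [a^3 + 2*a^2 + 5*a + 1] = 3*a^2 + 4*a + 5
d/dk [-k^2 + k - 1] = 1 - 2*k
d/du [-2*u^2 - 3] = -4*u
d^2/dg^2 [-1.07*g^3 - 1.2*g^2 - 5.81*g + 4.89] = -6.42*g - 2.4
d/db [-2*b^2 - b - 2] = -4*b - 1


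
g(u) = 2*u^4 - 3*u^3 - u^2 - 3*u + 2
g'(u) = 8*u^3 - 9*u^2 - 2*u - 3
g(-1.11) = 11.24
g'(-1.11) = -22.81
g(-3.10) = 275.77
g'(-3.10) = -321.62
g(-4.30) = 918.69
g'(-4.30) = -796.87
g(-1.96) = 56.14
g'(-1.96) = -93.89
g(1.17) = -3.94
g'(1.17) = -4.85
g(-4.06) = 741.88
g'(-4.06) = -678.62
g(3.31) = 112.39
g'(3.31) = 181.89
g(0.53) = -0.16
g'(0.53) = -5.40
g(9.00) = 10829.00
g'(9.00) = 5082.00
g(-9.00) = 15257.00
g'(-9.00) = -6546.00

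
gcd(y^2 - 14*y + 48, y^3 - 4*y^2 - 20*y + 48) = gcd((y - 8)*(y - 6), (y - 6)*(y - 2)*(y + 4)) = y - 6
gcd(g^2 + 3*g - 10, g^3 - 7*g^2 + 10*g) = g - 2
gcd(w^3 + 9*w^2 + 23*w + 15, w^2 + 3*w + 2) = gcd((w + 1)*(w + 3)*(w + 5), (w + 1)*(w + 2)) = w + 1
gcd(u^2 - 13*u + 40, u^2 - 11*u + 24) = u - 8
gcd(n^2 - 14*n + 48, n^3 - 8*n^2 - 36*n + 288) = n^2 - 14*n + 48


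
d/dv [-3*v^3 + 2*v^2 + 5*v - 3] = -9*v^2 + 4*v + 5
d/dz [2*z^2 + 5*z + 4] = 4*z + 5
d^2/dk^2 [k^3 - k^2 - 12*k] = 6*k - 2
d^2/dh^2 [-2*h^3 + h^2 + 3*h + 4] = 2 - 12*h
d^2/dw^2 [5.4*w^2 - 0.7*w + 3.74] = 10.8000000000000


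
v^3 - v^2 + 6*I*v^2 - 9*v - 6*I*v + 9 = (v - 1)*(v + 3*I)^2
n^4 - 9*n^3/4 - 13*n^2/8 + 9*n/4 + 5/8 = (n - 5/2)*(n - 1)*(n + 1/4)*(n + 1)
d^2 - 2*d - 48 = (d - 8)*(d + 6)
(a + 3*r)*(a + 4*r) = a^2 + 7*a*r + 12*r^2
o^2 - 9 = (o - 3)*(o + 3)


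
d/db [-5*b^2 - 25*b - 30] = -10*b - 25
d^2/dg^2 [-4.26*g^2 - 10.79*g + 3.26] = -8.52000000000000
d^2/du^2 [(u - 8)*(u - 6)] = 2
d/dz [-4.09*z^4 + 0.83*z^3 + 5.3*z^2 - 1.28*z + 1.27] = -16.36*z^3 + 2.49*z^2 + 10.6*z - 1.28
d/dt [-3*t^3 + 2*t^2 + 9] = t*(4 - 9*t)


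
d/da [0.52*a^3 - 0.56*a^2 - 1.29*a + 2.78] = 1.56*a^2 - 1.12*a - 1.29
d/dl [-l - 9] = -1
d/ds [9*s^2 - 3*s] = 18*s - 3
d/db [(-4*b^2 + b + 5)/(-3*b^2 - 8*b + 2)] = 7*(5*b^2 + 2*b + 6)/(9*b^4 + 48*b^3 + 52*b^2 - 32*b + 4)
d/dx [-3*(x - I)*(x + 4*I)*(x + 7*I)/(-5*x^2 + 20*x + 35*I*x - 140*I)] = (3*x^4 + x^3*(-24 - 42*I) + x^2*(261 + 132*I) + x*(-1680 - 168*I) - 588 - 1092*I)/(5*x^4 + x^3*(-40 - 70*I) + x^2*(-165 + 560*I) + x*(1960 - 1120*I) - 3920)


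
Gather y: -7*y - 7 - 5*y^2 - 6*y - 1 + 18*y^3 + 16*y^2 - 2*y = 18*y^3 + 11*y^2 - 15*y - 8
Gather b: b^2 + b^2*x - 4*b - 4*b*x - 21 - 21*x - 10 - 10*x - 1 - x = b^2*(x + 1) + b*(-4*x - 4) - 32*x - 32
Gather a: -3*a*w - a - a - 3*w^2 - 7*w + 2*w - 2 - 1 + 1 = a*(-3*w - 2) - 3*w^2 - 5*w - 2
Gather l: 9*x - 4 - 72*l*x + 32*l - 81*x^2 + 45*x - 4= l*(32 - 72*x) - 81*x^2 + 54*x - 8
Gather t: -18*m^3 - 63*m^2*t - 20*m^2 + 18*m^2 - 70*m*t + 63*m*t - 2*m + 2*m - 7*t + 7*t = -18*m^3 - 2*m^2 + t*(-63*m^2 - 7*m)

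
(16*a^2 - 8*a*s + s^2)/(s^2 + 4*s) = (16*a^2 - 8*a*s + s^2)/(s*(s + 4))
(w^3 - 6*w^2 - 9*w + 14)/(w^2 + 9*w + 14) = (w^2 - 8*w + 7)/(w + 7)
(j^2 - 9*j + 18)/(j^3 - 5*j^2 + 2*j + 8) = (j^2 - 9*j + 18)/(j^3 - 5*j^2 + 2*j + 8)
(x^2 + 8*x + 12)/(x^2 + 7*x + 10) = (x + 6)/(x + 5)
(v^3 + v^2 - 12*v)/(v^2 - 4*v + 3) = v*(v + 4)/(v - 1)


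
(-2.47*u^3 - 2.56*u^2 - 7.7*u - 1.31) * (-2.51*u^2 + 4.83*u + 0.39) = 6.1997*u^5 - 5.5045*u^4 + 5.9989*u^3 - 34.9013*u^2 - 9.3303*u - 0.5109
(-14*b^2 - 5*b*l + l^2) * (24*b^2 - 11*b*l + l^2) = -336*b^4 + 34*b^3*l + 65*b^2*l^2 - 16*b*l^3 + l^4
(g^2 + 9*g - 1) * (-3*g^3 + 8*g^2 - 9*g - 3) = -3*g^5 - 19*g^4 + 66*g^3 - 92*g^2 - 18*g + 3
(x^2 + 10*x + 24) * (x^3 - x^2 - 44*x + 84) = x^5 + 9*x^4 - 30*x^3 - 380*x^2 - 216*x + 2016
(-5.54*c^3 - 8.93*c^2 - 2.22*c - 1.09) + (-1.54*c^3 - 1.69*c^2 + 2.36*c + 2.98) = -7.08*c^3 - 10.62*c^2 + 0.14*c + 1.89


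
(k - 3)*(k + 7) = k^2 + 4*k - 21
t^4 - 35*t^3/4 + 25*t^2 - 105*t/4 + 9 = (t - 4)*(t - 3)*(t - 1)*(t - 3/4)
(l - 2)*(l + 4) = l^2 + 2*l - 8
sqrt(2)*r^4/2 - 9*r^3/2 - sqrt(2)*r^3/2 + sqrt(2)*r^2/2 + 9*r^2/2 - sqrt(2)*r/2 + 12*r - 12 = (r - 1)*(r - 4*sqrt(2))*(r - 3*sqrt(2)/2)*(sqrt(2)*r/2 + 1)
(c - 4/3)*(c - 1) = c^2 - 7*c/3 + 4/3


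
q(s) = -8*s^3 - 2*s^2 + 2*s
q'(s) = -24*s^2 - 4*s + 2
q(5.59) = -1448.73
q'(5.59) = -770.31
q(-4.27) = 577.83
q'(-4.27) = -418.51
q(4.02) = -544.00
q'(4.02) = -401.93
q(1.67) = -39.50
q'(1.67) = -71.61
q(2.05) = -73.23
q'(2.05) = -107.06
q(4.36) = -692.35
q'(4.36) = -471.67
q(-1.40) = 15.23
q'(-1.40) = -39.44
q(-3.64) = 352.05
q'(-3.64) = -301.43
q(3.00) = -228.00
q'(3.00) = -226.00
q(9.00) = -5976.00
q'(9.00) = -1978.00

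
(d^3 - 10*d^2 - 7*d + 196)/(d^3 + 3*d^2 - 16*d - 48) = (d^2 - 14*d + 49)/(d^2 - d - 12)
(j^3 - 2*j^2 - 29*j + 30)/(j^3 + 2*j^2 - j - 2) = (j^2 - j - 30)/(j^2 + 3*j + 2)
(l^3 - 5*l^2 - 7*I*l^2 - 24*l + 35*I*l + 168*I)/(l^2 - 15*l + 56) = (l^2 + l*(3 - 7*I) - 21*I)/(l - 7)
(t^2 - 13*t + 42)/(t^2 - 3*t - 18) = (t - 7)/(t + 3)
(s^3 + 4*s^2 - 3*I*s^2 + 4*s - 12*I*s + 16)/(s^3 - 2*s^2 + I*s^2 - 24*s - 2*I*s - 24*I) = (s - 4*I)/(s - 6)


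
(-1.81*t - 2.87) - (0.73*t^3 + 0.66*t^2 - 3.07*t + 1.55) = -0.73*t^3 - 0.66*t^2 + 1.26*t - 4.42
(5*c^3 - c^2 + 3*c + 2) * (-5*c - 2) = -25*c^4 - 5*c^3 - 13*c^2 - 16*c - 4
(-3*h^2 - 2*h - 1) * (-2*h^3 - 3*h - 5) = 6*h^5 + 4*h^4 + 11*h^3 + 21*h^2 + 13*h + 5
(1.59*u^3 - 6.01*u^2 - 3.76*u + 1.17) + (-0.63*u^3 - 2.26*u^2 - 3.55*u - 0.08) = 0.96*u^3 - 8.27*u^2 - 7.31*u + 1.09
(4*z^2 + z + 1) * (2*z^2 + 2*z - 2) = 8*z^4 + 10*z^3 - 4*z^2 - 2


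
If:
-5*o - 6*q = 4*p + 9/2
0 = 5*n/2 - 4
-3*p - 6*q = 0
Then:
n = 8/5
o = 2*q/5 - 9/10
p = -2*q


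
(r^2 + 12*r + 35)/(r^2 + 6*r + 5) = (r + 7)/(r + 1)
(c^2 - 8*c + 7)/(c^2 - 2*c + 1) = (c - 7)/(c - 1)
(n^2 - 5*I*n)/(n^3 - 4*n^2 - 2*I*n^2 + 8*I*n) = (n - 5*I)/(n^2 - 4*n - 2*I*n + 8*I)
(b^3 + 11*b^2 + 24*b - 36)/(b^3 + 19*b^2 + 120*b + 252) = (b - 1)/(b + 7)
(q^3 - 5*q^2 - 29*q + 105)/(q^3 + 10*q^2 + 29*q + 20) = (q^2 - 10*q + 21)/(q^2 + 5*q + 4)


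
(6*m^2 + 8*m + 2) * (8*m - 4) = 48*m^3 + 40*m^2 - 16*m - 8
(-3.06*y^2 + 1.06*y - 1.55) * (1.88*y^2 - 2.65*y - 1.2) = -5.7528*y^4 + 10.1018*y^3 - 2.051*y^2 + 2.8355*y + 1.86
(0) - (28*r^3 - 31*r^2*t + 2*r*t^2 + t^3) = -28*r^3 + 31*r^2*t - 2*r*t^2 - t^3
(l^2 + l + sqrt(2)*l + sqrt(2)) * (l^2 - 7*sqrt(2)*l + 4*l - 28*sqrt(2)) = l^4 - 6*sqrt(2)*l^3 + 5*l^3 - 30*sqrt(2)*l^2 - 10*l^2 - 70*l - 24*sqrt(2)*l - 56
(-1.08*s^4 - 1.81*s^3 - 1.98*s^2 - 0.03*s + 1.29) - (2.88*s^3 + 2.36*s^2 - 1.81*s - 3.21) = -1.08*s^4 - 4.69*s^3 - 4.34*s^2 + 1.78*s + 4.5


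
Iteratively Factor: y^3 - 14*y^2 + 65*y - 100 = (y - 5)*(y^2 - 9*y + 20) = (y - 5)*(y - 4)*(y - 5)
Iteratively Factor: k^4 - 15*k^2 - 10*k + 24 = (k - 4)*(k^3 + 4*k^2 + k - 6) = (k - 4)*(k + 3)*(k^2 + k - 2) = (k - 4)*(k - 1)*(k + 3)*(k + 2)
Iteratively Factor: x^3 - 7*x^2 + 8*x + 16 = (x - 4)*(x^2 - 3*x - 4) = (x - 4)^2*(x + 1)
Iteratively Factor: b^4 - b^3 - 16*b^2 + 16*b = (b - 1)*(b^3 - 16*b) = (b - 4)*(b - 1)*(b^2 + 4*b) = b*(b - 4)*(b - 1)*(b + 4)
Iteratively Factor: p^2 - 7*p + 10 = (p - 5)*(p - 2)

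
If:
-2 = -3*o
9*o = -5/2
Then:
No Solution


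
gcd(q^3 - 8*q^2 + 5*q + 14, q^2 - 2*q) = q - 2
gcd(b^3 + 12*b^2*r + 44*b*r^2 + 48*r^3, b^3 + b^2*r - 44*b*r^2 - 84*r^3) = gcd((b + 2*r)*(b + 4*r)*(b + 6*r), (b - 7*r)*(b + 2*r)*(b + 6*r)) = b^2 + 8*b*r + 12*r^2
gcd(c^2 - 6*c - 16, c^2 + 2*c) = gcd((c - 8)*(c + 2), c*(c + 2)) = c + 2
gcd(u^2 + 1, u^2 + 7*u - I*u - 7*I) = u - I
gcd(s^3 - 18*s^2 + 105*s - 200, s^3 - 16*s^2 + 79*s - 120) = s^2 - 13*s + 40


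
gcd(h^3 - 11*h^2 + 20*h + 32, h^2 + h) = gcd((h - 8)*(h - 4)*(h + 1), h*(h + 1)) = h + 1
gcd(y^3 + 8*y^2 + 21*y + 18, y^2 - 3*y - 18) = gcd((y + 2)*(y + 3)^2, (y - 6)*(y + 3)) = y + 3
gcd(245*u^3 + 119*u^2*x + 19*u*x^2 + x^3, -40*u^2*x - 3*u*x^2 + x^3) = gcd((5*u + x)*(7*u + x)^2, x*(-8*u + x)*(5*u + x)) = 5*u + x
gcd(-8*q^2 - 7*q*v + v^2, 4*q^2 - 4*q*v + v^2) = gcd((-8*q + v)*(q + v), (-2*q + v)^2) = 1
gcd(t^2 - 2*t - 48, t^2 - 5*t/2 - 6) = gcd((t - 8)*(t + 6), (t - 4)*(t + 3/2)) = 1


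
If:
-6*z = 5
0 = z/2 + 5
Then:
No Solution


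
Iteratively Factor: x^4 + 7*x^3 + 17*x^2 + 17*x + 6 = (x + 1)*(x^3 + 6*x^2 + 11*x + 6) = (x + 1)*(x + 2)*(x^2 + 4*x + 3) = (x + 1)*(x + 2)*(x + 3)*(x + 1)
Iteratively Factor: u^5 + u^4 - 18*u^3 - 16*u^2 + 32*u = (u)*(u^4 + u^3 - 18*u^2 - 16*u + 32) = u*(u - 4)*(u^3 + 5*u^2 + 2*u - 8) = u*(u - 4)*(u + 4)*(u^2 + u - 2) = u*(u - 4)*(u + 2)*(u + 4)*(u - 1)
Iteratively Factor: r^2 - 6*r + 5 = (r - 5)*(r - 1)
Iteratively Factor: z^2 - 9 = (z + 3)*(z - 3)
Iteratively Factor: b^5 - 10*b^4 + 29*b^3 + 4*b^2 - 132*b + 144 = (b - 4)*(b^4 - 6*b^3 + 5*b^2 + 24*b - 36) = (b - 4)*(b - 2)*(b^3 - 4*b^2 - 3*b + 18) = (b - 4)*(b - 3)*(b - 2)*(b^2 - b - 6) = (b - 4)*(b - 3)*(b - 2)*(b + 2)*(b - 3)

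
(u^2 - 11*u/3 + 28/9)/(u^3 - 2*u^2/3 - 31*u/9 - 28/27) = 3*(3*u - 4)/(9*u^2 + 15*u + 4)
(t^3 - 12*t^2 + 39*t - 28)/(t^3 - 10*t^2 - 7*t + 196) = (t^2 - 5*t + 4)/(t^2 - 3*t - 28)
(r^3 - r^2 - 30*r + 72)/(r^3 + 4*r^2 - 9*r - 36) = (r^2 + 2*r - 24)/(r^2 + 7*r + 12)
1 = 1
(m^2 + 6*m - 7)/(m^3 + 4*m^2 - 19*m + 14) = 1/(m - 2)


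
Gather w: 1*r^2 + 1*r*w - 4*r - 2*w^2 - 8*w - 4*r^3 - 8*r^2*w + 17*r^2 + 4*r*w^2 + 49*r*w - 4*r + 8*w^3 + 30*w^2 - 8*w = -4*r^3 + 18*r^2 - 8*r + 8*w^3 + w^2*(4*r + 28) + w*(-8*r^2 + 50*r - 16)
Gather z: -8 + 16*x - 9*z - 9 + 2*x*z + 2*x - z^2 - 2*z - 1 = 18*x - z^2 + z*(2*x - 11) - 18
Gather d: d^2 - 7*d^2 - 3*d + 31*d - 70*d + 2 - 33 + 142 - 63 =-6*d^2 - 42*d + 48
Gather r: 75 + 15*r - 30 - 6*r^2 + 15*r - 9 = -6*r^2 + 30*r + 36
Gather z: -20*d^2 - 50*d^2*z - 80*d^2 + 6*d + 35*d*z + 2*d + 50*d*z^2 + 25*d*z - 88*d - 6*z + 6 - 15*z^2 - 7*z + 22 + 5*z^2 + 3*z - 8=-100*d^2 - 80*d + z^2*(50*d - 10) + z*(-50*d^2 + 60*d - 10) + 20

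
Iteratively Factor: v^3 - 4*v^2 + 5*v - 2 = (v - 1)*(v^2 - 3*v + 2) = (v - 2)*(v - 1)*(v - 1)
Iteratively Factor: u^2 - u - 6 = (u - 3)*(u + 2)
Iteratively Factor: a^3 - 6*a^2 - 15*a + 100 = (a + 4)*(a^2 - 10*a + 25) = (a - 5)*(a + 4)*(a - 5)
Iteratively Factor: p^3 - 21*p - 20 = (p + 1)*(p^2 - p - 20) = (p - 5)*(p + 1)*(p + 4)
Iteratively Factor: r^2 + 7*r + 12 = (r + 3)*(r + 4)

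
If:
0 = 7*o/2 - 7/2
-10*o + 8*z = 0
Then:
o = 1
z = 5/4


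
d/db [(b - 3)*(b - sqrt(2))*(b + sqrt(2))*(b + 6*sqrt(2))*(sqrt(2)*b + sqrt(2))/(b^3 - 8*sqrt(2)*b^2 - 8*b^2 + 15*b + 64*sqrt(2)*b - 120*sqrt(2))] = 2*(sqrt(2)*b^5 - 18*b^4 - 7*sqrt(2)*b^4 - 101*sqrt(2)*b^3 + 84*b^3 + 118*b^2 + 678*sqrt(2)*b^2 - 136*b + 480*sqrt(2)*b - 576*sqrt(2) - 140)/(b^4 - 16*sqrt(2)*b^3 - 10*b^3 + 153*b^2 + 160*sqrt(2)*b^2 - 1280*b - 400*sqrt(2)*b + 3200)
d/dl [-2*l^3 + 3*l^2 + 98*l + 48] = -6*l^2 + 6*l + 98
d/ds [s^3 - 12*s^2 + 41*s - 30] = 3*s^2 - 24*s + 41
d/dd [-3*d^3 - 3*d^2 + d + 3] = -9*d^2 - 6*d + 1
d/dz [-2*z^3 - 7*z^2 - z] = -6*z^2 - 14*z - 1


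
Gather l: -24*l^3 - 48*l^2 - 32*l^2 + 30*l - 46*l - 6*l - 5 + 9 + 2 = -24*l^3 - 80*l^2 - 22*l + 6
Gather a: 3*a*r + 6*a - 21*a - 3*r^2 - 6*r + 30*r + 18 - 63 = a*(3*r - 15) - 3*r^2 + 24*r - 45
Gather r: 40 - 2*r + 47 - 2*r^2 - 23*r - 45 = -2*r^2 - 25*r + 42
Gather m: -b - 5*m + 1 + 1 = -b - 5*m + 2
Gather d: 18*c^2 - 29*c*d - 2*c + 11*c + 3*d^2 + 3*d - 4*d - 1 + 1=18*c^2 + 9*c + 3*d^2 + d*(-29*c - 1)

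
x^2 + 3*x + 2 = (x + 1)*(x + 2)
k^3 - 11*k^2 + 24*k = k*(k - 8)*(k - 3)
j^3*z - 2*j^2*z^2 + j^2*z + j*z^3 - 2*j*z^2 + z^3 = (j - z)^2*(j*z + z)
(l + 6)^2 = l^2 + 12*l + 36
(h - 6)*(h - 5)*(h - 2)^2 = h^4 - 15*h^3 + 78*h^2 - 164*h + 120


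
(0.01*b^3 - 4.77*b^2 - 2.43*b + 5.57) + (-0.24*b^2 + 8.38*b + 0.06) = 0.01*b^3 - 5.01*b^2 + 5.95*b + 5.63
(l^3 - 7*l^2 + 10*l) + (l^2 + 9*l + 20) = l^3 - 6*l^2 + 19*l + 20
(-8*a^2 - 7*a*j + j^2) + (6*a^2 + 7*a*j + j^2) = -2*a^2 + 2*j^2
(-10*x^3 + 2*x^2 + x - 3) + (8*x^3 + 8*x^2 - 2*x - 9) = -2*x^3 + 10*x^2 - x - 12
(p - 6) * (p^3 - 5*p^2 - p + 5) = p^4 - 11*p^3 + 29*p^2 + 11*p - 30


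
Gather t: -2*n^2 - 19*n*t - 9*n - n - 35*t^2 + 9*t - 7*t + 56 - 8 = -2*n^2 - 10*n - 35*t^2 + t*(2 - 19*n) + 48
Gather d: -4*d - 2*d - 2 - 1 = -6*d - 3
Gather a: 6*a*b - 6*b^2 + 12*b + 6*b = 6*a*b - 6*b^2 + 18*b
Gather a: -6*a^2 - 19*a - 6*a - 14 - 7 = -6*a^2 - 25*a - 21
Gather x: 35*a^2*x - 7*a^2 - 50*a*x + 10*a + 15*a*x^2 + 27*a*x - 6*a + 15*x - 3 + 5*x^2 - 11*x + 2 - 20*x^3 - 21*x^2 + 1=-7*a^2 + 4*a - 20*x^3 + x^2*(15*a - 16) + x*(35*a^2 - 23*a + 4)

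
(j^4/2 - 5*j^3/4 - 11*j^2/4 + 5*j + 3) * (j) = j^5/2 - 5*j^4/4 - 11*j^3/4 + 5*j^2 + 3*j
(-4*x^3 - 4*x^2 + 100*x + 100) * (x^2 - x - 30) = -4*x^5 + 224*x^3 + 120*x^2 - 3100*x - 3000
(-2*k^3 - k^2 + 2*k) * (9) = -18*k^3 - 9*k^2 + 18*k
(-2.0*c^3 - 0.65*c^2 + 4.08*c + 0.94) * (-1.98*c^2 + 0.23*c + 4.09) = 3.96*c^5 + 0.827*c^4 - 16.4079*c^3 - 3.5813*c^2 + 16.9034*c + 3.8446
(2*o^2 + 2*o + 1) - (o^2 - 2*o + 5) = o^2 + 4*o - 4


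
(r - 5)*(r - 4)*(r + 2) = r^3 - 7*r^2 + 2*r + 40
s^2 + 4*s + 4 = (s + 2)^2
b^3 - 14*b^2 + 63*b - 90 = (b - 6)*(b - 5)*(b - 3)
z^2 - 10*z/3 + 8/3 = (z - 2)*(z - 4/3)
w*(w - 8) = w^2 - 8*w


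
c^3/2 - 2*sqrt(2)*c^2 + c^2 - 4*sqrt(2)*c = c*(c/2 + 1)*(c - 4*sqrt(2))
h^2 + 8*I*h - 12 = (h + 2*I)*(h + 6*I)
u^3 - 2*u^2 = u^2*(u - 2)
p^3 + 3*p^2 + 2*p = p*(p + 1)*(p + 2)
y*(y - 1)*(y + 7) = y^3 + 6*y^2 - 7*y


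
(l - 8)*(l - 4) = l^2 - 12*l + 32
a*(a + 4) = a^2 + 4*a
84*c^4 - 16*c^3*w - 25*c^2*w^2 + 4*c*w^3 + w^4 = (-3*c + w)*(-2*c + w)*(2*c + w)*(7*c + w)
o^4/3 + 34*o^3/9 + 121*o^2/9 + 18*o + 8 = (o/3 + 1)*(o + 1)*(o + 4/3)*(o + 6)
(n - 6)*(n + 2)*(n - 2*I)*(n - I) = n^4 - 4*n^3 - 3*I*n^3 - 14*n^2 + 12*I*n^2 + 8*n + 36*I*n + 24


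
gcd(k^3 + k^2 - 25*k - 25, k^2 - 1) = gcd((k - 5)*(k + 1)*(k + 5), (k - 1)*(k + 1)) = k + 1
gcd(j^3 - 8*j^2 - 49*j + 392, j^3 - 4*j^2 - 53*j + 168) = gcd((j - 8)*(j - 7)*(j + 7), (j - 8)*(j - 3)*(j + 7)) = j^2 - j - 56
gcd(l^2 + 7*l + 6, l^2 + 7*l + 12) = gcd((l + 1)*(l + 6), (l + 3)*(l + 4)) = 1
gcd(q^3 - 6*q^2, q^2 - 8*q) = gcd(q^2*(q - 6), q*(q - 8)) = q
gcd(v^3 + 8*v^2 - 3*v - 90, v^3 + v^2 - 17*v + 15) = v^2 + 2*v - 15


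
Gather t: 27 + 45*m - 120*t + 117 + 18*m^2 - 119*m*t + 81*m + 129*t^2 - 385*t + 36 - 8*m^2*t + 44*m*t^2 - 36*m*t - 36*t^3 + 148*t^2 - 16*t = 18*m^2 + 126*m - 36*t^3 + t^2*(44*m + 277) + t*(-8*m^2 - 155*m - 521) + 180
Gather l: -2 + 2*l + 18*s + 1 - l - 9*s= l + 9*s - 1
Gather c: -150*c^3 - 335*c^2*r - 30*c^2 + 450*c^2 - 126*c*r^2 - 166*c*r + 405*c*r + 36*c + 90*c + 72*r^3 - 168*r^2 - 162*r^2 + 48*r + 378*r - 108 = -150*c^3 + c^2*(420 - 335*r) + c*(-126*r^2 + 239*r + 126) + 72*r^3 - 330*r^2 + 426*r - 108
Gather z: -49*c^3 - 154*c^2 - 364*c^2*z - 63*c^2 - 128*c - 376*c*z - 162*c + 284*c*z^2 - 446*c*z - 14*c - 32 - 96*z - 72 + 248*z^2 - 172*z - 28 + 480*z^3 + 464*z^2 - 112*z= -49*c^3 - 217*c^2 - 304*c + 480*z^3 + z^2*(284*c + 712) + z*(-364*c^2 - 822*c - 380) - 132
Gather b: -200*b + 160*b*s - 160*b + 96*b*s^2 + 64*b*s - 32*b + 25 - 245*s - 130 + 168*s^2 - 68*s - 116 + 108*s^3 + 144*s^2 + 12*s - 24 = b*(96*s^2 + 224*s - 392) + 108*s^3 + 312*s^2 - 301*s - 245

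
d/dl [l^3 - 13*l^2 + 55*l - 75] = 3*l^2 - 26*l + 55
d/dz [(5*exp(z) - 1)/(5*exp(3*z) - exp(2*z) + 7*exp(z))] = (-50*exp(3*z) + 20*exp(2*z) - 2*exp(z) + 7)*exp(-z)/(25*exp(4*z) - 10*exp(3*z) + 71*exp(2*z) - 14*exp(z) + 49)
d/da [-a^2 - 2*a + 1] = -2*a - 2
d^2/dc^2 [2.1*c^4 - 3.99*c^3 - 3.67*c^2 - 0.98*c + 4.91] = 25.2*c^2 - 23.94*c - 7.34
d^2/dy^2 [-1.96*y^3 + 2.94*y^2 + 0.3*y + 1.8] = 5.88 - 11.76*y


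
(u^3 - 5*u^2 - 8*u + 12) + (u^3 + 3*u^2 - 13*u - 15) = 2*u^3 - 2*u^2 - 21*u - 3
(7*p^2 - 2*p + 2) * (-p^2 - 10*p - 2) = -7*p^4 - 68*p^3 + 4*p^2 - 16*p - 4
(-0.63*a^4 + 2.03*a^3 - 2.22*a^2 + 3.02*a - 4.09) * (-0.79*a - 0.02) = 0.4977*a^5 - 1.5911*a^4 + 1.7132*a^3 - 2.3414*a^2 + 3.1707*a + 0.0818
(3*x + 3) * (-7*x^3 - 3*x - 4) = -21*x^4 - 21*x^3 - 9*x^2 - 21*x - 12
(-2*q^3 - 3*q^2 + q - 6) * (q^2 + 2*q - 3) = -2*q^5 - 7*q^4 + q^3 + 5*q^2 - 15*q + 18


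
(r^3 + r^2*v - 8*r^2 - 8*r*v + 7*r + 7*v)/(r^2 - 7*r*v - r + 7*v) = (r^2 + r*v - 7*r - 7*v)/(r - 7*v)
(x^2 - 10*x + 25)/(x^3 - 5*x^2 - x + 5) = (x - 5)/(x^2 - 1)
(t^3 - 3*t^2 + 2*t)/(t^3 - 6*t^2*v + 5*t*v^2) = (t^2 - 3*t + 2)/(t^2 - 6*t*v + 5*v^2)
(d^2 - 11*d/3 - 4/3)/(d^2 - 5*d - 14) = (-3*d^2 + 11*d + 4)/(3*(-d^2 + 5*d + 14))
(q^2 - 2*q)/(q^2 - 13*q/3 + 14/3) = 3*q/(3*q - 7)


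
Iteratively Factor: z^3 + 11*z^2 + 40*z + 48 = (z + 4)*(z^2 + 7*z + 12) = (z + 3)*(z + 4)*(z + 4)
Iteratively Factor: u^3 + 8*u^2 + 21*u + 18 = (u + 3)*(u^2 + 5*u + 6) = (u + 3)^2*(u + 2)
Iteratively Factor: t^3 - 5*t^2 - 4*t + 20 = (t - 2)*(t^2 - 3*t - 10) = (t - 2)*(t + 2)*(t - 5)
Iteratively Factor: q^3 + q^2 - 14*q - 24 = (q + 3)*(q^2 - 2*q - 8) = (q + 2)*(q + 3)*(q - 4)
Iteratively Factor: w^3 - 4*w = (w + 2)*(w^2 - 2*w) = (w - 2)*(w + 2)*(w)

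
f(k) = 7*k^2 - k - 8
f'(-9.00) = -127.00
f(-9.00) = 568.00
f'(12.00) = 167.00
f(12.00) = 988.00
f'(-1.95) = -28.30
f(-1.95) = 20.57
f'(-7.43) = -105.02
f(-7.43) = 385.86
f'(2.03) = 27.42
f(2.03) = 18.82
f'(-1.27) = -18.78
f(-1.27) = 4.56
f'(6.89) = 95.46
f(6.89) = 317.41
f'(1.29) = 17.06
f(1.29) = 2.36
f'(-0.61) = -9.54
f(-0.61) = -4.79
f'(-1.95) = -28.30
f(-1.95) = 20.57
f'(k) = 14*k - 1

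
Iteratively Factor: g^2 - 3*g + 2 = (g - 2)*(g - 1)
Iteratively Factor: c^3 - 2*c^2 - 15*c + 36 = (c - 3)*(c^2 + c - 12) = (c - 3)^2*(c + 4)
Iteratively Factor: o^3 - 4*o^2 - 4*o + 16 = (o + 2)*(o^2 - 6*o + 8) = (o - 4)*(o + 2)*(o - 2)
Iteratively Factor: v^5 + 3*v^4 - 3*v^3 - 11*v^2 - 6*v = (v + 1)*(v^4 + 2*v^3 - 5*v^2 - 6*v) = (v - 2)*(v + 1)*(v^3 + 4*v^2 + 3*v) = v*(v - 2)*(v + 1)*(v^2 + 4*v + 3) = v*(v - 2)*(v + 1)*(v + 3)*(v + 1)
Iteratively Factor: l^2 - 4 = (l + 2)*(l - 2)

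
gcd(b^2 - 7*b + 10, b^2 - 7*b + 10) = b^2 - 7*b + 10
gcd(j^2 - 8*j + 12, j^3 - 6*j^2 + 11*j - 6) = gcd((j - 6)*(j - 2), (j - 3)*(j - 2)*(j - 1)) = j - 2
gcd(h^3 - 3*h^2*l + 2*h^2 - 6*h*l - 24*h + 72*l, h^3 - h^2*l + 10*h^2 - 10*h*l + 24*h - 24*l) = h + 6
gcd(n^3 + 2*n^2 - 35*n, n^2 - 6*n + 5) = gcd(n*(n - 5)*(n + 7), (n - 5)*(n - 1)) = n - 5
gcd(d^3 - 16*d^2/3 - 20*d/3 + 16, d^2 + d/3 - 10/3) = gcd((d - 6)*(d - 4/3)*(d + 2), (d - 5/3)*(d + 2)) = d + 2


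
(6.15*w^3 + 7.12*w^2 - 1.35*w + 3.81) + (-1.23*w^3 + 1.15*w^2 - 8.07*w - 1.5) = 4.92*w^3 + 8.27*w^2 - 9.42*w + 2.31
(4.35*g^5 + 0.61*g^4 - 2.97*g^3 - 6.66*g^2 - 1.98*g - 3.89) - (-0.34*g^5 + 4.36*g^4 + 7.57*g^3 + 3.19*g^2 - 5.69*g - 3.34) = 4.69*g^5 - 3.75*g^4 - 10.54*g^3 - 9.85*g^2 + 3.71*g - 0.55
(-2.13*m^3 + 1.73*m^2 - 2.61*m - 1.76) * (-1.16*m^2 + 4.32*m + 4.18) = 2.4708*m^5 - 11.2084*m^4 + 1.5978*m^3 - 2.0022*m^2 - 18.513*m - 7.3568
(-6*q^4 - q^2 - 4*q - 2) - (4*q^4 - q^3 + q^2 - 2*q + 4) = -10*q^4 + q^3 - 2*q^2 - 2*q - 6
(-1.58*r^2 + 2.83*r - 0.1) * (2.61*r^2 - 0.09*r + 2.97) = -4.1238*r^4 + 7.5285*r^3 - 5.2083*r^2 + 8.4141*r - 0.297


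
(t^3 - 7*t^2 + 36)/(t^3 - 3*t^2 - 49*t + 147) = (t^2 - 4*t - 12)/(t^2 - 49)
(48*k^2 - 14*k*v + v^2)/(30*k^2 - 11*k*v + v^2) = (-8*k + v)/(-5*k + v)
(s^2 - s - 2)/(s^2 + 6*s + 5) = (s - 2)/(s + 5)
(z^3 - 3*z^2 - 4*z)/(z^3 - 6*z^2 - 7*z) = (z - 4)/(z - 7)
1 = 1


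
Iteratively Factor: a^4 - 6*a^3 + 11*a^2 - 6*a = (a)*(a^3 - 6*a^2 + 11*a - 6) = a*(a - 2)*(a^2 - 4*a + 3) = a*(a - 2)*(a - 1)*(a - 3)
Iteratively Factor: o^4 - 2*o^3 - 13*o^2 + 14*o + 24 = (o + 1)*(o^3 - 3*o^2 - 10*o + 24) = (o + 1)*(o + 3)*(o^2 - 6*o + 8) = (o - 4)*(o + 1)*(o + 3)*(o - 2)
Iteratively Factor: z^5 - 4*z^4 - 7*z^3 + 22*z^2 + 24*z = (z + 2)*(z^4 - 6*z^3 + 5*z^2 + 12*z) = z*(z + 2)*(z^3 - 6*z^2 + 5*z + 12) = z*(z + 1)*(z + 2)*(z^2 - 7*z + 12) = z*(z - 3)*(z + 1)*(z + 2)*(z - 4)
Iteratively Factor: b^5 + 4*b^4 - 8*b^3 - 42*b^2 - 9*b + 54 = (b - 3)*(b^4 + 7*b^3 + 13*b^2 - 3*b - 18) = (b - 3)*(b + 3)*(b^3 + 4*b^2 + b - 6) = (b - 3)*(b + 3)^2*(b^2 + b - 2) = (b - 3)*(b + 2)*(b + 3)^2*(b - 1)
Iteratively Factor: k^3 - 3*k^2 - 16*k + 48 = (k - 4)*(k^2 + k - 12) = (k - 4)*(k - 3)*(k + 4)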